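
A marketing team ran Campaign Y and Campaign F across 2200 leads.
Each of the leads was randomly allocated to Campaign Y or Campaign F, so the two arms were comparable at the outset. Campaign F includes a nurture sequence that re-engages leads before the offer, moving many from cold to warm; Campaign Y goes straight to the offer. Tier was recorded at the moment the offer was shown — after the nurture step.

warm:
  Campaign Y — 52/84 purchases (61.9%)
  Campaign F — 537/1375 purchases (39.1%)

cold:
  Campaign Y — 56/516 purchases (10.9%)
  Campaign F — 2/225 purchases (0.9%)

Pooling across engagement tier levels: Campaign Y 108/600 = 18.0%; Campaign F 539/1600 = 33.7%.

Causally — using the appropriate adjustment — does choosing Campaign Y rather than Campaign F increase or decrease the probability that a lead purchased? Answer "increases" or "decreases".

Engagement tier is downstream of the campaign. One should not condition on a consequence of treatment, so the overall rates are the right comparison.
Pooled: Campaign Y 18.0% vs Campaign F 33.7%; Campaign F is higher overall.

decreases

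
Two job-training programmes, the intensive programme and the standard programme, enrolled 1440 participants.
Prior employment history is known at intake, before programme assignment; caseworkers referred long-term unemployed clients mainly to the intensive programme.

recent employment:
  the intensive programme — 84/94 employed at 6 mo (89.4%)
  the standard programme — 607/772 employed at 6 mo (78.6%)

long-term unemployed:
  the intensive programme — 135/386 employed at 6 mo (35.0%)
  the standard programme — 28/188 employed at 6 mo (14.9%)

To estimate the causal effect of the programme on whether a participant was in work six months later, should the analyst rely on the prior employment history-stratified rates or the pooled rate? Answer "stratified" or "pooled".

Prior employment history differs across programmes for reasons unrelated to any effect of the programme itself, and it separately predicts the outcome — a classic confounder. We must compare within prior employment history levels.
Within each level — recent employment: 89.4% vs 78.6%; long-term unemployed: 35.0% vs 14.9% — the intensive programme is higher every time.

stratified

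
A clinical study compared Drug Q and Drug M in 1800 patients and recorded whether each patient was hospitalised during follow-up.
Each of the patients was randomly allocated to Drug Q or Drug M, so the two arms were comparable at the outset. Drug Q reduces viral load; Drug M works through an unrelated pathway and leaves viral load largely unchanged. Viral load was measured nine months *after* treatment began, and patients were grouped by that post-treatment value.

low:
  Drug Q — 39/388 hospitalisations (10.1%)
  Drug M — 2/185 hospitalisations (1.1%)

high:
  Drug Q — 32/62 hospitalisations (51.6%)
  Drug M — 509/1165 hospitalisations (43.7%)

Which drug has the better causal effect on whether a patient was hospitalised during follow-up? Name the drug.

Within every viral load level Drug M has the lower rate, yet pooled Drug Q does — Simpson's reversal.
Because the drug influences viral load, viral load is a post-treatment mediator, not a confounder. Stratifying on it would bias the estimate; the causal effect is the crude pooled difference.
Pooled: Drug Q 15.8% vs Drug M 37.9%; Drug Q is lower overall.

Drug Q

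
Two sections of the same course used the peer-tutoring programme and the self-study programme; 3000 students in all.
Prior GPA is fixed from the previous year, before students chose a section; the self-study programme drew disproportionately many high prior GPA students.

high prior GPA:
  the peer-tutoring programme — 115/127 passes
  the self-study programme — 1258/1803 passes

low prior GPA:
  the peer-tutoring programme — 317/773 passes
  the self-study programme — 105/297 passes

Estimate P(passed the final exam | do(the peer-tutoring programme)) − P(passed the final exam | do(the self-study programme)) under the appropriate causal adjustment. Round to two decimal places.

The stratified and pooled comparisons disagree (the peer-tutoring programme wins within each prior GPA band; the self-study programme wins overall), so the answer turns on the causal role of prior GPA band.
Prior GPA band is set before the teaching method has any effect — it is not caused by the teaching method — and it independently drives the outcome. That makes it a confounder, so the causal comparison is within prior GPA band levels.
Adjusting over the population distribution of prior GPA band: 0.643·(0.906−0.698) + 0.357·(0.410−0.354) = +0.154.

+0.15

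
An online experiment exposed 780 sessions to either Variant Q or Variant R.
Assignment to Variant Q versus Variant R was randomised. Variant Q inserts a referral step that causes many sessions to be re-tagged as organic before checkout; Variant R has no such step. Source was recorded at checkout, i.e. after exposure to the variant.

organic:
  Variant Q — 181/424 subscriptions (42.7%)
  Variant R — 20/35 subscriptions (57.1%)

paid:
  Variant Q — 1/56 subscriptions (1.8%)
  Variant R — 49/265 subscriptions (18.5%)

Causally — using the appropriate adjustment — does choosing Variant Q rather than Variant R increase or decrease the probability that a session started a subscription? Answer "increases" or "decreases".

increases

Because the variant influences traffic source, traffic source is a post-treatment mediator, not a confounder. Stratifying on it would bias the estimate; the causal effect is the crude pooled difference.
Pooled: Variant Q 37.9% vs Variant R 23.0%; Variant Q is higher overall.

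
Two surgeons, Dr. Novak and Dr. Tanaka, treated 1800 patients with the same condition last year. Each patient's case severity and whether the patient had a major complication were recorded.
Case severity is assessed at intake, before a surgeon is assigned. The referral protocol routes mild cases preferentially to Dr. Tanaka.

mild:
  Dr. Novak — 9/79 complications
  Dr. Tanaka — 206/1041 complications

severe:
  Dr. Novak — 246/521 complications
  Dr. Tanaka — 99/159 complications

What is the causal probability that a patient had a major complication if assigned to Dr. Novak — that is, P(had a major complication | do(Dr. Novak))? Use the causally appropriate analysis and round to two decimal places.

0.25

Case severity satisfies the back-door criterion: it is not a descendant of the surgeon, and it blocks the spurious path from surgeon to outcome. Adjusting for it (i.e., using the within-case severity rates) gives the causal effect.
Standardising Dr. Novak to the population case severity mix: 0.622·9/79 + 0.378·246/521 = 0.249.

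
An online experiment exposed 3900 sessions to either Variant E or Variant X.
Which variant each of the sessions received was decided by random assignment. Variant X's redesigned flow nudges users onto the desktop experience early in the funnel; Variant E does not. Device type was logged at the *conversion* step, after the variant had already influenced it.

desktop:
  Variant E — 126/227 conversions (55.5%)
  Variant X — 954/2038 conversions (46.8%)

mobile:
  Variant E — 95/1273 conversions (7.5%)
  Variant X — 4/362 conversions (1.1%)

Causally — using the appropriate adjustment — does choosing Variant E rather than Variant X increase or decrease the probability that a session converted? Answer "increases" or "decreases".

decreases

Because the variant influences device type, device type is a post-treatment mediator, not a confounder. Stratifying on it would bias the estimate; the causal effect is the crude pooled difference.
Pooled: Variant E 14.7% vs Variant X 39.9%; Variant X is higher overall.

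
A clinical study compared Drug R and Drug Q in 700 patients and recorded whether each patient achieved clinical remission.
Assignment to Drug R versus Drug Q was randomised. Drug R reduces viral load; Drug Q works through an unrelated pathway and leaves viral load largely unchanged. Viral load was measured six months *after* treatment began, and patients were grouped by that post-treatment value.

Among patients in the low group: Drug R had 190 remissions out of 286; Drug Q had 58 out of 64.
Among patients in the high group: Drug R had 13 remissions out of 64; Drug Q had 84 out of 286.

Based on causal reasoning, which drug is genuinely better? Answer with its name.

Drug R

The stratified and pooled comparisons disagree (Drug Q wins within each viral load; Drug R wins overall), so the answer turns on the causal role of viral load.
Stratifying would compare drugs among patients the drugs themselves sorted into viral load groups — a form of selection on an intermediate. The unconditioned pooled rates give the total causal effect.
Pooled: Drug R 58.0% vs Drug Q 40.6%; Drug R is higher overall.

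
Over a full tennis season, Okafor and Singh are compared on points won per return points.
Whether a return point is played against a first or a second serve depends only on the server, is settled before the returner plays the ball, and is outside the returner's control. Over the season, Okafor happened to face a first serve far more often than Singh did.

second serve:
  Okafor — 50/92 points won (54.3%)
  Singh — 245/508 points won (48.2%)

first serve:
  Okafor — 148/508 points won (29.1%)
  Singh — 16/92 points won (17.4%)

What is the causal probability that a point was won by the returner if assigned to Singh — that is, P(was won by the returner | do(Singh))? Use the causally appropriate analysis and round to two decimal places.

0.33

Serve type is set before the player has any effect — it is not caused by the player — and it independently drives the outcome. That makes it a confounder, so the causal comparison is within serve type levels.
Standardising Singh to the population serve type mix: 0.500·245/508 + 0.500·16/92 = 0.328.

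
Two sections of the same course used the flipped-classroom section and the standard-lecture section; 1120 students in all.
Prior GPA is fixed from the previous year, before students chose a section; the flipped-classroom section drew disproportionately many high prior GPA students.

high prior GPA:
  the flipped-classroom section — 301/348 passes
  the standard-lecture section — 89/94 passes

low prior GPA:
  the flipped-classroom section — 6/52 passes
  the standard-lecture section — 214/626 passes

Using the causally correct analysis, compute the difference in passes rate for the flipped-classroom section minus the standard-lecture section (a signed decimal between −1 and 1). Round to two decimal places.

Nothing the teaching method does changes prior GPA band; the imbalance is an allocation artefact. With prior GPA band also predicting the outcome, the pooled figure is confounded, and the within-stratum comparison is the causal one.
Adjusting over the population distribution of prior GPA band: 0.395·(0.865−0.947) + 0.605·(0.115−0.342) = -0.169.

-0.17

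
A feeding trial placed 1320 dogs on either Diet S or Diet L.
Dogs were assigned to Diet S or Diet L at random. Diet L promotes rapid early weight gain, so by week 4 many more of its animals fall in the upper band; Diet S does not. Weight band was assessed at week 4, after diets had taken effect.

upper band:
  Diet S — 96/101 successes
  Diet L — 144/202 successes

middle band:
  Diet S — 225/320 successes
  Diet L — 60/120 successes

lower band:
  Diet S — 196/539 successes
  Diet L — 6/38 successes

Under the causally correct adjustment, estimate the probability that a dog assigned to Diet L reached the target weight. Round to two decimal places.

0.58

The stratified and pooled comparisons disagree (Diet S wins within each week-4 weight band; Diet L wins overall), so the answer turns on the causal role of week-4 weight band.
Week-4 weight band is downstream of the diet. One should not condition on a consequence of treatment, so the overall rates are the right comparison.
So P(outcome | do(Diet L)) is just the pooled rate for Diet L: 210/360 = 0.583.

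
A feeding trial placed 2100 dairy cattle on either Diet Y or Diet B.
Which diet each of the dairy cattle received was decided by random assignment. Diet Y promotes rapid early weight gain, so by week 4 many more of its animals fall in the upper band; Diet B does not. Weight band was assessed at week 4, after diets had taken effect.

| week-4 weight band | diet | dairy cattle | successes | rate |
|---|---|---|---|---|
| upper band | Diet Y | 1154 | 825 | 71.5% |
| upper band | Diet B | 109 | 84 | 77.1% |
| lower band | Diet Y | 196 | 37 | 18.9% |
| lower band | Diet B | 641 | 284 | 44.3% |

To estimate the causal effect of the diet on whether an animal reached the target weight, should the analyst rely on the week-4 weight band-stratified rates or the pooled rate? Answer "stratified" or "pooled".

pooled

Week-4 weight band is downstream of the diet. One should not condition on a consequence of treatment, so the overall rates are the right comparison.
Pooled: Diet Y 63.9% vs Diet B 49.1%; Diet Y is higher overall.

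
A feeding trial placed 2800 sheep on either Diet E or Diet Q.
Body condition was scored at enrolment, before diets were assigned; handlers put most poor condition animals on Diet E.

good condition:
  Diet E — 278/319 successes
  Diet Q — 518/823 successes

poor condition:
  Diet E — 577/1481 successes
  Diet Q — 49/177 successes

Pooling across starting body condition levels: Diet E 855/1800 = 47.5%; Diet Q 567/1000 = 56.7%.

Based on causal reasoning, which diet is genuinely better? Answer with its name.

Diet E

Here starting body condition is a common cause — it drives both which diet a case falls under and the outcome. The crude comparison mixes populations; the stratum-specific rates are the causally relevant ones.
Within each level — good condition: 87.1% vs 62.9%; poor condition: 39.0% vs 27.7% — Diet E is higher every time.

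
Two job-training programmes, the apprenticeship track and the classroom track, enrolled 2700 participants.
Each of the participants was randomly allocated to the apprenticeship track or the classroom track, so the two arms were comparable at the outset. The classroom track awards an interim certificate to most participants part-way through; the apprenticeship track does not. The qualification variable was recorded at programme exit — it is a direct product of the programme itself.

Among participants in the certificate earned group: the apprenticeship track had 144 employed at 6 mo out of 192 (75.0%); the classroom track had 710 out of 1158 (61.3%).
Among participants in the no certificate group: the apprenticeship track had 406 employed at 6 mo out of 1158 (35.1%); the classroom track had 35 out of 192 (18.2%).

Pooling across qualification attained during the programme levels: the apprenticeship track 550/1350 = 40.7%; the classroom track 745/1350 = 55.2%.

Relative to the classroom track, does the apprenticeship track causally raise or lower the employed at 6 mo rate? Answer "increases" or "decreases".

Stratifying would compare programmes among participants the programmes themselves sorted into qualification attained during the programme groups — a form of selection on an intermediate. The unconditioned pooled rates give the total causal effect.
Pooled: the apprenticeship track 40.7% vs the classroom track 55.2%; the classroom track is higher overall.

decreases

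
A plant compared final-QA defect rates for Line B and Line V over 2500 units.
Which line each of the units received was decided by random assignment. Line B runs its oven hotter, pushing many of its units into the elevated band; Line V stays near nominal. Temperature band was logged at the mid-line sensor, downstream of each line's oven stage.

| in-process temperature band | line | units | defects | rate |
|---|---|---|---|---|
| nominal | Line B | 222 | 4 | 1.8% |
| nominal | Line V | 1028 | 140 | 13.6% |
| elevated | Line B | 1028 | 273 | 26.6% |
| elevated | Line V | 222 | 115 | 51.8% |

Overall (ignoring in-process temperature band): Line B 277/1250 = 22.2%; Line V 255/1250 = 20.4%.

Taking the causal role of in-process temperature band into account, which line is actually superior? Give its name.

In-process temperature band is downstream of the line. One should not condition on a consequence of treatment, so the overall rates are the right comparison.
Pooled: Line B 22.2% vs Line V 20.4%; Line V is lower overall.

Line V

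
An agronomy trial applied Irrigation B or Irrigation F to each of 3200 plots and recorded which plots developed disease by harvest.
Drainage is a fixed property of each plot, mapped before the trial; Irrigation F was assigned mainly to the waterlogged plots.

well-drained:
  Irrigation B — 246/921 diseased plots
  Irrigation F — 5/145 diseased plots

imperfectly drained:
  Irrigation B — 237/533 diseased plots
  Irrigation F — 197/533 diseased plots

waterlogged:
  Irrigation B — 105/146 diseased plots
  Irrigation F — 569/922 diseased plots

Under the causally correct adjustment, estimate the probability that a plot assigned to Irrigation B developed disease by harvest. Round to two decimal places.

The field drainage-specific comparison favours Irrigation F throughout, but the pooled figures favour Irrigation B. The question is whether to condition on field drainage.
Since field drainage is a pre-existing factor (not a product of the irrigation) and it affects the outcome on its own, it is a confounder. The stratified rates, not the pooled rate, identify the causal effect.
Standardising Irrigation B to the population field drainage mix: 0.333·246/921 + 0.333·237/533 + 0.334·105/146 = 0.477.

0.48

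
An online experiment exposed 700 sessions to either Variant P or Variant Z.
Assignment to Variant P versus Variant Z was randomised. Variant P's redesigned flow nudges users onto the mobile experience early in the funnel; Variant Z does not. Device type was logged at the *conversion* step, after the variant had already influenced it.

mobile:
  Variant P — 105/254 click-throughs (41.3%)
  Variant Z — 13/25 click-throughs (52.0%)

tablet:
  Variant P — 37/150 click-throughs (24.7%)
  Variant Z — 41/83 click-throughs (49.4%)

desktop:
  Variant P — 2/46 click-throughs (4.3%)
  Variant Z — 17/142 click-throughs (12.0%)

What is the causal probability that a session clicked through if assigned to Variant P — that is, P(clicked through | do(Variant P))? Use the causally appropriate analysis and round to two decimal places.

Variant Z is higher inside every device type stratum but Variant P is higher in aggregate. Whether to stratify depends on how device type relates to the variant.
Device type here is a post-treatment variable shaped by the variant; conditioning on it would introduce bias rather than remove it. The overall comparison is the causal one.
So P(outcome | do(Variant P)) is just the pooled rate for Variant P: 144/450 = 0.320.

0.32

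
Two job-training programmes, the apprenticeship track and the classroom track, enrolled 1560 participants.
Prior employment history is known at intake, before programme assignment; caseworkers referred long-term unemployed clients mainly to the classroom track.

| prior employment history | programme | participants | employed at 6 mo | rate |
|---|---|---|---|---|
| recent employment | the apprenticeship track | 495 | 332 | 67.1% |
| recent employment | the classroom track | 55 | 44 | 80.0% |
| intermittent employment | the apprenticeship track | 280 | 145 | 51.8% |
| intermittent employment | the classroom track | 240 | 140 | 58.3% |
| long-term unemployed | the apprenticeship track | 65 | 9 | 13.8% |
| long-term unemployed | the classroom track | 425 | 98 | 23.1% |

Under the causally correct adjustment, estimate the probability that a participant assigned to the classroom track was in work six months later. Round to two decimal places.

0.55

the classroom track is higher inside every prior employment history stratum but the apprenticeship track is higher in aggregate. Whether to stratify depends on how prior employment history relates to the programme.
Prior employment history differs across programmes for reasons unrelated to any effect of the programme itself, and it separately predicts the outcome — a classic confounder. We must compare within prior employment history levels.
Standardising the classroom track to the population prior employment history mix: 0.353·44/55 + 0.333·140/240 + 0.314·98/425 = 0.549.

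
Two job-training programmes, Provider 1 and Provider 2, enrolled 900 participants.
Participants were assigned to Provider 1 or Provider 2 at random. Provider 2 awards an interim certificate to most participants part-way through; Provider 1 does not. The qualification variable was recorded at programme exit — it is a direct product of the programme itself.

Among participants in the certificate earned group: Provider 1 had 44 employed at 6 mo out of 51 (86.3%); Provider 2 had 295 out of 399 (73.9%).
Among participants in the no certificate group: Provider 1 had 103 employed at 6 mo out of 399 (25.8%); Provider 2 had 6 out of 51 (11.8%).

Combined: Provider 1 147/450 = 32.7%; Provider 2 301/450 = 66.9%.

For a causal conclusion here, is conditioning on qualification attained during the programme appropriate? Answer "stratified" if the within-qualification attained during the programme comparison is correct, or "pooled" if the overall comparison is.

The qualification attained during the programme-specific comparison favours Provider 1 throughout, but the pooled figures favour Provider 2. The question is whether to condition on qualification attained during the programme.
Stratifying would compare programmes among participants the programmes themselves sorted into qualification attained during the programme groups — a form of selection on an intermediate. The unconditioned pooled rates give the total causal effect.
Pooled: Provider 1 32.7% vs Provider 2 66.9%; Provider 2 is higher overall.

pooled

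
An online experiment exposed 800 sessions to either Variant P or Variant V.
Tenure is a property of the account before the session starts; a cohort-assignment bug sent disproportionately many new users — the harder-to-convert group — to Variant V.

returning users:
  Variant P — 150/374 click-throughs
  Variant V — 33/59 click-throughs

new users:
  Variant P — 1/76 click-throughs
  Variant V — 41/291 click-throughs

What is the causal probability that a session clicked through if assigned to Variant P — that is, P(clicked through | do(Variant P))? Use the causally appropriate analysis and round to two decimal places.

0.22

Since user tenure is a pre-existing factor (not a product of the variant) and it affects the outcome on its own, it is a confounder. The stratified rates, not the pooled rate, identify the causal effect.
Standardising Variant P to the population user tenure mix: 0.541·150/374 + 0.459·1/76 = 0.223.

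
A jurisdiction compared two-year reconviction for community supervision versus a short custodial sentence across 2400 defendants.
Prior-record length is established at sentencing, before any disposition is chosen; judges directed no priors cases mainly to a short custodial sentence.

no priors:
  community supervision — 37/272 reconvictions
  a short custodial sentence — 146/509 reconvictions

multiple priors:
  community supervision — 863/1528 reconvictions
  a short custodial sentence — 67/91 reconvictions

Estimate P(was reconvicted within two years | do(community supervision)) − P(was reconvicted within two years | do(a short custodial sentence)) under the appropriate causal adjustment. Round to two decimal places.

community supervision is lower inside every prior-record length stratum but a short custodial sentence is lower in aggregate. Whether to stratify depends on how prior-record length relates to the disposition.
Here prior-record length is a common cause — it drives both which disposition a case falls under and the outcome. The crude comparison mixes populations; the stratum-specific rates are the causally relevant ones.
Adjusting over the population distribution of prior-record length: 0.325·(0.136−0.287) + 0.675·(0.565−0.736) = -0.165.

-0.16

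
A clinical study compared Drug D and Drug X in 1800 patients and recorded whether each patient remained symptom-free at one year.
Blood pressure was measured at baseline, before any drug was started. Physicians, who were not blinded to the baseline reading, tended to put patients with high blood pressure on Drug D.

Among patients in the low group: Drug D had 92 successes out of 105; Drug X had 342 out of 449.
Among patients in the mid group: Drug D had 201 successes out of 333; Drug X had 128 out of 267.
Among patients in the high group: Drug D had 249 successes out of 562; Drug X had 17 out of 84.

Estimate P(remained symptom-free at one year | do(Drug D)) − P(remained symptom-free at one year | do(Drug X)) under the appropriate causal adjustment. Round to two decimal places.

+0.16

The stratified and pooled comparisons disagree (Drug D wins within each blood pressure; Drug X wins overall), so the answer turns on the causal role of blood pressure.
Blood pressure satisfies the back-door criterion: it is not a descendant of the drug, and it blocks the spurious path from drug to outcome. Adjusting for it (i.e., using the within-blood pressure rates) gives the causal effect.
Adjusting over the population distribution of blood pressure: 0.308·(0.876−0.762) + 0.333·(0.604−0.479) + 0.359·(0.443−0.202) = +0.163.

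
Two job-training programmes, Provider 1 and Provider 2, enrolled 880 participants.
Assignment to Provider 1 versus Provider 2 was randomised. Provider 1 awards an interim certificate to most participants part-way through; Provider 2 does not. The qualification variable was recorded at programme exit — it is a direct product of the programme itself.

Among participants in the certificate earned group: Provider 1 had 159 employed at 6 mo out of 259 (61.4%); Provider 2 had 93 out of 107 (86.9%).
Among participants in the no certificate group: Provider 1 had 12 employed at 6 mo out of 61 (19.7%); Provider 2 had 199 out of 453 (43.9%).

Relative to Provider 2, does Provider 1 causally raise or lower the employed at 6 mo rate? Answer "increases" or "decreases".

The qualification attained during the programme-specific comparison favours Provider 2 throughout, but the pooled figures favour Provider 1. The question is whether to condition on qualification attained during the programme.
The distribution of qualification attained during the programme is itself part of what the programme does — it is an intermediate outcome. Holding it fixed would remove that part of the effect; the total effect is the pooled difference.
Pooled: Provider 1 53.4% vs Provider 2 52.1%; Provider 1 is higher overall.

increases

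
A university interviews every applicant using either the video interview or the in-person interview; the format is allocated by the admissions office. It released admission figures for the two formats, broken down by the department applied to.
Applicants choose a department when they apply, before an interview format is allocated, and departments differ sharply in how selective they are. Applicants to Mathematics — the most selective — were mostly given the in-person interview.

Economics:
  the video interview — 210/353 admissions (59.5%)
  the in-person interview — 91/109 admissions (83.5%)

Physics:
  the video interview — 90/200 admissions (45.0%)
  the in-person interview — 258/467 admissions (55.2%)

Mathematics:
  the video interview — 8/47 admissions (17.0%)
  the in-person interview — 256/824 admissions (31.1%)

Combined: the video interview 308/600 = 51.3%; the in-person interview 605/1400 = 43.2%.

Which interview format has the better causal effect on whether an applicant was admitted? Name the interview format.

Within every department level the in-person interview has the higher rate, yet pooled the video interview does — Simpson's reversal.
Department satisfies the back-door criterion: it is not a descendant of the interview format, and it blocks the spurious path from interview format to outcome. Adjusting for it (i.e., using the within-department rates) gives the causal effect.
Within each level — Economics: 59.5% vs 83.5%; Physics: 45.0% vs 55.2%; Mathematics: 17.0% vs 31.1% — the in-person interview is higher every time.

the in-person interview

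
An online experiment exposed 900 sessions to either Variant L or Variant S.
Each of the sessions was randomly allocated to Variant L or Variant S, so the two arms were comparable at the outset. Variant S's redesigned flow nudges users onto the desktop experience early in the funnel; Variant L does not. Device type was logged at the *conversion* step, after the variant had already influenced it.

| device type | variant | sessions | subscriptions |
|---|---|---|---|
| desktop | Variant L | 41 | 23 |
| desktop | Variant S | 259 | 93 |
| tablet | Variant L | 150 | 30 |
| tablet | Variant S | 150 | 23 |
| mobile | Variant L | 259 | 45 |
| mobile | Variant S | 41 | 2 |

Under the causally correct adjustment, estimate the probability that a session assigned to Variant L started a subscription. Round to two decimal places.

Device type is recorded after the variant and is itself shifted by it — it sits on the causal path from variant to outcome. Conditioning on a mediator would strip out part of the effect we want; the pooled comparison gives the total causal effect.
So P(outcome | do(Variant L)) is just the pooled rate for Variant L: 98/450 = 0.218.

0.22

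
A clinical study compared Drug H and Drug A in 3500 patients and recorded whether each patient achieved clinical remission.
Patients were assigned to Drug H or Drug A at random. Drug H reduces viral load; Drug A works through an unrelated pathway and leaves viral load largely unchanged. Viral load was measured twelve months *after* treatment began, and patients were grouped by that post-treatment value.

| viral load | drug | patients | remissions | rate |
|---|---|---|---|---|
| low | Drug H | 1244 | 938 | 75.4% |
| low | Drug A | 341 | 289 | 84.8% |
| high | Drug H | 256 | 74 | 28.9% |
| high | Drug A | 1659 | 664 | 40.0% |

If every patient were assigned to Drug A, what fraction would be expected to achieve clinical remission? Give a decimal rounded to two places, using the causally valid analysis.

Viral load is downstream of the drug. One should not condition on a consequence of treatment, so the overall rates are the right comparison.
So P(outcome | do(Drug A)) is just the pooled rate for Drug A: 953/2000 = 0.476.

0.48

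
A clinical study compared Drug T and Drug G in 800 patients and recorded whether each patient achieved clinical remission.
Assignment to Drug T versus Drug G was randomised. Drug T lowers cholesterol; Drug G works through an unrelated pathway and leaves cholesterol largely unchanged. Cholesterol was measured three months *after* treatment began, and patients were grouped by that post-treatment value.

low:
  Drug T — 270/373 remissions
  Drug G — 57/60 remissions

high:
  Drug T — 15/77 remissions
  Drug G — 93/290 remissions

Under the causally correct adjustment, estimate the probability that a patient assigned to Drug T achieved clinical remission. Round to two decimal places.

Drug G is higher inside every cholesterol stratum but Drug T is higher in aggregate. Whether to stratify depends on how cholesterol relates to the drug.
Cholesterol lies on the pathway drug → cholesterol → outcome, so adjusting for it blocks the indirect effect. For the total causal effect of drug, use the unadjusted pooled rates.
So P(outcome | do(Drug T)) is just the pooled rate for Drug T: 285/450 = 0.633.

0.63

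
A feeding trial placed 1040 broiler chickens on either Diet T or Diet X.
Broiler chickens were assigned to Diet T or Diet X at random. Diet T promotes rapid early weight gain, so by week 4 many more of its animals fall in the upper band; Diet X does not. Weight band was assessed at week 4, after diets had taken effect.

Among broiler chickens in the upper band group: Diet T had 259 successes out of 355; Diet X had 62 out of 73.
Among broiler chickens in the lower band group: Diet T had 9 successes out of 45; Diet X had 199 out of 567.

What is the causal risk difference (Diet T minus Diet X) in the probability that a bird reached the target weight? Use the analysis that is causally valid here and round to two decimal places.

Week-4 weight band lies on the pathway diet → week-4 weight band → outcome, so adjusting for it blocks the indirect effect. For the total causal effect of diet, use the unadjusted pooled rates.
The causal difference is the pooled difference: 0.670 − 0.408 = +0.262.

+0.26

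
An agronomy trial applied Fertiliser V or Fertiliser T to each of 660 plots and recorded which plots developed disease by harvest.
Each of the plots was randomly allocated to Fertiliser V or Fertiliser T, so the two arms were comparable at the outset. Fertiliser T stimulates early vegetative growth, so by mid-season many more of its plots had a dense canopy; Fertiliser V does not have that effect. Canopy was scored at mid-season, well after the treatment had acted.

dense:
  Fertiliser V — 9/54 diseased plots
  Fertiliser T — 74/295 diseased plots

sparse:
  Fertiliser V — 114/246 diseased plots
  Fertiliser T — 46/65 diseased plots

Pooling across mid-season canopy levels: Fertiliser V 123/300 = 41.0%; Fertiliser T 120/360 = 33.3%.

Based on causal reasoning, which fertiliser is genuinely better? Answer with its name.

Fertiliser V is lower inside every mid-season canopy stratum but Fertiliser T is lower in aggregate. Whether to stratify depends on how mid-season canopy relates to the fertiliser.
Mid-season canopy is recorded after the fertiliser and is itself shifted by it — it sits on the causal path from fertiliser to outcome. Conditioning on a mediator would strip out part of the effect we want; the pooled comparison gives the total causal effect.
Pooled: Fertiliser V 41.0% vs Fertiliser T 33.3%; Fertiliser T is lower overall.

Fertiliser T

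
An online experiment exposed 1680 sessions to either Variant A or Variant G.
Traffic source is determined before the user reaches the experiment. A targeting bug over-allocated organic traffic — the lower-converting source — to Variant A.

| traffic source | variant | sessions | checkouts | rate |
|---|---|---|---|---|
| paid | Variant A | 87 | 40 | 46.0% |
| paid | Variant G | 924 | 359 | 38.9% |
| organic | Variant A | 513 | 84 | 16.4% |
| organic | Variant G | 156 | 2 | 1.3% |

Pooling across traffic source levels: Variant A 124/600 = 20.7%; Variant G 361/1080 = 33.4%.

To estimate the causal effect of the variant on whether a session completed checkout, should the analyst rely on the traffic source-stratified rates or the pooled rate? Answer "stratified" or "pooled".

stratified

Variant A is higher inside every traffic source stratum but Variant G is higher in aggregate. Whether to stratify depends on how traffic source relates to the variant.
Since traffic source is a pre-existing factor (not a product of the variant) and it affects the outcome on its own, it is a confounder. The stratified rates, not the pooled rate, identify the causal effect.
Within each level — paid: 46.0% vs 38.9%; organic: 16.4% vs 1.3% — Variant A is higher every time.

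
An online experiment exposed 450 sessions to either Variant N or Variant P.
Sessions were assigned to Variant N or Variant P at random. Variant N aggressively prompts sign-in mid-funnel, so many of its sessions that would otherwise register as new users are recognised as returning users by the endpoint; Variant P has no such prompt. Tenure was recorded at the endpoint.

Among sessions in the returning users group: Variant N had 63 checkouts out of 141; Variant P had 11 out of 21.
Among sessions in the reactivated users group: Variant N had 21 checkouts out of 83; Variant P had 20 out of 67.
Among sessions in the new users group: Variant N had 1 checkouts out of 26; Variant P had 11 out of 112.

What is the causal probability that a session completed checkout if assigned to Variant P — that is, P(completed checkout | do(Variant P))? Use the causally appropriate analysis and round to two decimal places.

0.21

The stratified and pooled comparisons disagree (Variant P wins within each user tenure; Variant N wins overall), so the answer turns on the causal role of user tenure.
Because the variant influences user tenure, user tenure is a post-treatment mediator, not a confounder. Stratifying on it would bias the estimate; the causal effect is the crude pooled difference.
So P(outcome | do(Variant P)) is just the pooled rate for Variant P: 42/200 = 0.210.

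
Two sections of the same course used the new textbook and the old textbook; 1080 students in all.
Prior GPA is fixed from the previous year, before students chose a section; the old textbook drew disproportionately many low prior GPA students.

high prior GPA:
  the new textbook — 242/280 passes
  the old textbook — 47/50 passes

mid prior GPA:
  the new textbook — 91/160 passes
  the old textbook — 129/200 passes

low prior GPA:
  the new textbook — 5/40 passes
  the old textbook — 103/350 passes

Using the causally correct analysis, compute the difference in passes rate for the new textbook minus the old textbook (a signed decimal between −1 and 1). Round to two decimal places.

Here prior GPA band is a common cause — it drives both which teaching method a case falls under and the outcome. The crude comparison mixes populations; the stratum-specific rates are the causally relevant ones.
Adjusting over the population distribution of prior GPA band: 0.306·(0.864−0.940) + 0.333·(0.569−0.645) + 0.361·(0.125−0.294) = -0.110.

-0.11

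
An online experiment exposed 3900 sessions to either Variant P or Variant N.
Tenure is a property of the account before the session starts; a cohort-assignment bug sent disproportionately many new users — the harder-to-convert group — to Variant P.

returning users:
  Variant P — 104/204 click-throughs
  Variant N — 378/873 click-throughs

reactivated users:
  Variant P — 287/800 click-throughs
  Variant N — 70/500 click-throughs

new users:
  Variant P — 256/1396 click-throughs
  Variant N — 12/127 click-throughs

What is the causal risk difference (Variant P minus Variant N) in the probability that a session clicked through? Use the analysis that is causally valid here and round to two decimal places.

Variant P is higher inside every user tenure stratum but Variant N is higher in aggregate. Whether to stratify depends on how user tenure relates to the variant.
User tenure differs across variants for reasons unrelated to any effect of the variant itself, and it separately predicts the outcome — a classic confounder. We must compare within user tenure levels.
Adjusting over the population distribution of user tenure: 0.276·(0.510−0.433) + 0.333·(0.359−0.140) + 0.391·(0.183−0.094) = +0.129.

+0.13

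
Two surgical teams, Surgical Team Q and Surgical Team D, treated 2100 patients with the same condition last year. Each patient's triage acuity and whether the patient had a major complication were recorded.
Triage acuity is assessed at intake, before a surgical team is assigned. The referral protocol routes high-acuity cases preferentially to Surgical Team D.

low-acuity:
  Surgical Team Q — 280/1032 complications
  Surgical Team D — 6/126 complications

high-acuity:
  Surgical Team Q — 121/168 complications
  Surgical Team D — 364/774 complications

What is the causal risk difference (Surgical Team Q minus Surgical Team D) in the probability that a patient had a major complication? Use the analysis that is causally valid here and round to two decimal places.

+0.24

Nothing the surgical team does changes triage acuity; the imbalance is an allocation artefact. With triage acuity also predicting the outcome, the pooled figure is confounded, and the within-stratum comparison is the causal one.
Adjusting over the population distribution of triage acuity: 0.551·(0.271−0.048) + 0.449·(0.720−0.470) = +0.235.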